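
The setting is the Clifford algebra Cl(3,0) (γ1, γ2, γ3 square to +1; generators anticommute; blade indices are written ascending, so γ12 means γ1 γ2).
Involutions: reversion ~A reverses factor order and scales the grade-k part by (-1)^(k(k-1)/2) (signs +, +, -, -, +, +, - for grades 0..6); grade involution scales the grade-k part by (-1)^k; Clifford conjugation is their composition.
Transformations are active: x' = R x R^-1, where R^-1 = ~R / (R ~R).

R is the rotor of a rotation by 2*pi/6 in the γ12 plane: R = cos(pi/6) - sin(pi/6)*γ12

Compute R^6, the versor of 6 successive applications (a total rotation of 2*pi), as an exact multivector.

Rotor phase runs at HALF the rotation angle; powers of one rotor simply add phase, so after 6 steps in γ12 the phase is 6*pi/6 = pi and R^6 = cos(pi) - sin(pi)*γ12.
cos(pi) = -1 and sin(pi) = 0, so R^6 = -1. The total rotation 2*pi is 1 full turn, so every vector returns to itself, yet the rotor is -1, on the OTHER sheet of the double cover (an odd number of 2*pi turns).
Answer: -1


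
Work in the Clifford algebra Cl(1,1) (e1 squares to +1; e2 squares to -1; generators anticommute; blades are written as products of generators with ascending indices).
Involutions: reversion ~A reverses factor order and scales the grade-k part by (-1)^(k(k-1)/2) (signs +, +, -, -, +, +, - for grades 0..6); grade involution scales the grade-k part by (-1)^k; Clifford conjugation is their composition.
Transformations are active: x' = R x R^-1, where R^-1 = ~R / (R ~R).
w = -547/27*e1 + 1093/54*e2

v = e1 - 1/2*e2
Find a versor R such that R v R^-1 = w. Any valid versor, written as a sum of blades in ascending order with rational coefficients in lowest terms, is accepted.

Sketch: the shared square 3/4 makes R = v + w = -520/27*e1 + 533/27*e2 the natural versor; its sandwich fixes that direction, negates (v - w)/2, and sends v to w.
Answer: -520/27*e1 + 533/27*e2


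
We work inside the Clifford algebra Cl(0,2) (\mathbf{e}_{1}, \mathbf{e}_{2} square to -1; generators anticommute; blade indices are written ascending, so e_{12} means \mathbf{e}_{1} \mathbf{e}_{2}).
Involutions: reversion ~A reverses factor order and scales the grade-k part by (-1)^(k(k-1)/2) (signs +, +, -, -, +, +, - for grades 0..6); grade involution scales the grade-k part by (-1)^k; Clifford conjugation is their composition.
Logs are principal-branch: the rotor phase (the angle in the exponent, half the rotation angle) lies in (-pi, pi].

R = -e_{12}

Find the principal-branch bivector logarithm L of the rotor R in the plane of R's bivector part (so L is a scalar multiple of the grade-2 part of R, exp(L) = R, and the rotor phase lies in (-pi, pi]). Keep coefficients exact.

The scalar part of R is 0, and that scalar determines the rotor phase on the principal branch; recovering the unit plane as bivector-part over sine of the phase gives L = phase * plane.
Concretely: cos(phase) = 0 gives phase = ±\frac{\pi}{2}, and since phase/sin(phase) is even the sign is immaterial: L = (phase/sin(phase)) * <R>_2 = (\frac{\pi}{2}) * <R>_2.
Answer: - \frac{\pi}{2} e_{12}


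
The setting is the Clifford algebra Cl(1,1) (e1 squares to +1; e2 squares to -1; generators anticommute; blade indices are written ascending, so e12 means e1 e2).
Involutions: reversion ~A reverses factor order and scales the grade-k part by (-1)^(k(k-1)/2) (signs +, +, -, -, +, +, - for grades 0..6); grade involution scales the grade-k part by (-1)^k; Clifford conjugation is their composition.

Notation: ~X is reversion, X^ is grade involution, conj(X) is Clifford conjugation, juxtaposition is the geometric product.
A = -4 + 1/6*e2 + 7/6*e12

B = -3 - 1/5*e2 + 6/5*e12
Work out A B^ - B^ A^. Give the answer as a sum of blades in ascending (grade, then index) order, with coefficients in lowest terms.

first term: 401/30 - 1/30*e1 - 13/10*e2 - 83/10*e12
second term: 403/30 + 13/30*e1 - 3/10*e2 - 83/10*e12
Answer: -1/15 - 7/15*e1 - e2


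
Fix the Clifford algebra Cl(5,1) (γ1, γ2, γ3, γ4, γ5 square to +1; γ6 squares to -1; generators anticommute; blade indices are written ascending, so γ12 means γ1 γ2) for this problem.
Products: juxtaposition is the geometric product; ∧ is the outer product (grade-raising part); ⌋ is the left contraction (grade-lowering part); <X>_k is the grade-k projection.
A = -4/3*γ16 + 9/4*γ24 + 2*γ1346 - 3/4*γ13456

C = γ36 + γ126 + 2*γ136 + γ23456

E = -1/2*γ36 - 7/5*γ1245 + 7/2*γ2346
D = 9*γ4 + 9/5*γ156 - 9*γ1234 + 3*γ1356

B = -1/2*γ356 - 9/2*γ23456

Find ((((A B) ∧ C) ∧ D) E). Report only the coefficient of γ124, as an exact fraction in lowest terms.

step 1: -27/8*γ12 - 3/8*γ14 - 9*γ125 - 2/3*γ135 - γ145 - 81/8*γ356 - 6*γ12345 + 9/8*γ23456
step 2: -27/8*γ1236 + 3/8*γ1346 + 9*γ12356 - γ13456
step 3: 243/8*γ12346 + 81*γ123456
step 4: -1701/16*γ1 + 567/2*γ15 - 567/5*γ36 + 243/16*γ124 + 1701/40*γ356 - 81/2*γ1245
Answer: 243/16


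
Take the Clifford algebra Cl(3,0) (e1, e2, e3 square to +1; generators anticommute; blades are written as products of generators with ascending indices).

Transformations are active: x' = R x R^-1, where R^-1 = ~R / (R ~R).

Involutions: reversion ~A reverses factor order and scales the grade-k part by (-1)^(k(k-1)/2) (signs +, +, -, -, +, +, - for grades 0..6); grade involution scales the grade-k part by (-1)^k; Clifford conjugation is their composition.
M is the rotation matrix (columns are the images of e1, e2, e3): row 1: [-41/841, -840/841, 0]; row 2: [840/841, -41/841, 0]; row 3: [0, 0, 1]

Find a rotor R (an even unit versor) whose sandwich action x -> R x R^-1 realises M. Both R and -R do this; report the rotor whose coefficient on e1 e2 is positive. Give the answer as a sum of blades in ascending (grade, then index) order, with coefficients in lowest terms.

Method: write R = a + b12*e1 e2 + b13*e1 e3 + b23*e2 e3 with a^2 + b12^2 + b13^2 + b23^2 = 1 (so R^-1 = ~R). Expanding the columns R e_j ~R gives tr M = 4a^2 - 1 and, from the antisymmetric part, M21 - M12 = -4a*b12, M13 - M31 = 4a*b13, M32 - M23 = -4a*b23.
Here tr M = 759/841, so a^2 = (1 + tr M)/4 = 400/841 and a = ±20/29. Taking a = 20/29: M21 - M12 = 1680/841, M13 - M31 = 0, M32 - M23 = 0, giving b12 = -21/29, b13 = 0, b23 = 0, i.e. R = 20/29 - 21/29*e1 e2.
Its e1 e2 coefficient is negative, so report the other preimage -R.
Answer: -20/29 + 21/29*e1 e2. Recall the cover is two-to-one: with M of trace 759/841, both preimages act alike, and the stated e1 e2 sign chooses the sheet.


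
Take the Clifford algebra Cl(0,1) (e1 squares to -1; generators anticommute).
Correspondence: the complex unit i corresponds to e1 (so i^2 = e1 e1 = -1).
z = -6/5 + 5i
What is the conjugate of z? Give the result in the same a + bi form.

In blades: z = -6/5 + 5*e1.
Conjugation here is Clifford conjugation: the scalar is fixed and the grade-1 and grade-2 blades all flip sign, giving -6/5 - 5*e1; translating back:
Answer: -6/5 - 5i


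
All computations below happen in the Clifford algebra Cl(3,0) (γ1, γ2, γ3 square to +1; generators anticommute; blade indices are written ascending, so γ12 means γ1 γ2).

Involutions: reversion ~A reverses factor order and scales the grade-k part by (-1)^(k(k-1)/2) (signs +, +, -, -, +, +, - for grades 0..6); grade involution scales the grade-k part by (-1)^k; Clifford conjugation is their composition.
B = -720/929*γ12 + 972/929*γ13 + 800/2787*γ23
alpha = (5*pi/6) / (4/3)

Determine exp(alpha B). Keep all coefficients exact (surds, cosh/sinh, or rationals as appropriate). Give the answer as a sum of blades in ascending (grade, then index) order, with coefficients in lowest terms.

B^2 term by term: the squares give (-720/929)^2*(γ12)^2 + (972/929)^2*(γ13)^2 + (800/2787)^2*(γ23)^2 = 518400/863041*(-1) + 944784/863041*(-1) + 640000/7767369*(-1) = -16/9 (each basis 2-blade squares to minus the product of its generators' squares); cross terms between blades sharing an index anticommute and cancel. So B^2 = -16/9.
B^2 = -16/9 — B^2 < 0, so the exponential closes trigonometrically: l = 4/3, alpha*l = 5*pi/6, so exp(alpha B) = cos(5*pi/6) + (sin(5*pi/6)/(4/3))*B = -sqrt(3)/2 + (3/8)*B.
Answer: -sqrt(3)/2 - 270/929*γ12 + 729/1858*γ13 + 100/929*γ23


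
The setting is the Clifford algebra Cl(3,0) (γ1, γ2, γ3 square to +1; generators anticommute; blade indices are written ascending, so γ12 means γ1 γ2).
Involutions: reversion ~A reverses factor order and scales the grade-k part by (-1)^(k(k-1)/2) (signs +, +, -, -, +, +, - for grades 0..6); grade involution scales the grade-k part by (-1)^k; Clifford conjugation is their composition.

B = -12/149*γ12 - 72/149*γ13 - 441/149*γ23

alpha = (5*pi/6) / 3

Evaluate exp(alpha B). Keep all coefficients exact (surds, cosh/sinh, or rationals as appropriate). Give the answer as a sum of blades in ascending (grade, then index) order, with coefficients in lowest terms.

B^2 term by term: the squares give (-12/149)^2*(γ12)^2 + (-72/149)^2*(γ13)^2 + (-441/149)^2*(γ23)^2 = 144/22201*(-1) + 5184/22201*(-1) + 194481/22201*(-1) = -9 (each basis 2-blade squares to minus the product of its generators' squares); cross terms between blades sharing an index anticommute and cancel. So B^2 = -9.
B^2 = -9 — the series telescopes trigonometrically here: l = 3, alpha*l = 5*pi/6, so exp(alpha B) = cos(5*pi/6) + (sin(5*pi/6)/3)*B = -sqrt(3)/2 + (1/6)*B.
Answer: -sqrt(3)/2 - 2/149*γ12 - 12/149*γ13 - 147/298*γ23


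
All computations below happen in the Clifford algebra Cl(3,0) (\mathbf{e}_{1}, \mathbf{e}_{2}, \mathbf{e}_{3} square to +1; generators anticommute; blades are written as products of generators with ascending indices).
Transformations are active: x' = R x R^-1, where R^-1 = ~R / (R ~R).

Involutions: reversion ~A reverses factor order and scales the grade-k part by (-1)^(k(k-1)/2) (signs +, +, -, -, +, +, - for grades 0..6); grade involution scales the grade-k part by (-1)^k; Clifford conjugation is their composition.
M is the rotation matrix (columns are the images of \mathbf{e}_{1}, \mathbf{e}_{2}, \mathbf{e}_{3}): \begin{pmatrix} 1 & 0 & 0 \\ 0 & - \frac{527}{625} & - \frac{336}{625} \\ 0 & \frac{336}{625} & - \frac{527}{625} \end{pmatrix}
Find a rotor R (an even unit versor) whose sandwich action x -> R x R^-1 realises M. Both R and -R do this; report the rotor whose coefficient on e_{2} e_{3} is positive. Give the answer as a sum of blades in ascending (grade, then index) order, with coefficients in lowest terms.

Method: write R = a + b12*e_{1} e_{2} + b13*e_{1} e_{3} + b23*e_{2} e_{3} with a^2 + b12^2 + b13^2 + b23^2 = 1 (so R^-1 = ~R). Expanding the columns R e_j ~R gives tr M = 4a^2 - 1 and, from the antisymmetric part, M21 - M12 = -4a*b12, M13 - M31 = 4a*b13, M32 - M23 = -4a*b23.
Here tr M = -\frac{429}{625}, so a^2 = (1 + tr M)/4 = \frac{49}{625} and a = ±\frac{7}{25}. Taking a = \frac{7}{25}: M21 - M12 = 0, M13 - M31 = 0, M32 - M23 = \frac{672}{625}, giving b12 = 0, b13 = 0, b23 = -\frac{24}{25}, i.e. R = \frac{7}{25} - \frac{24}{25} e_{2} e_{3}.
Its e_{2} e_{3} coefficient is negative, so report the other preimage -R.
Answer: -\frac{7}{25} + \frac{24}{25} e_{2} e_{3}. Recall the cover is two-to-one: with M of trace -\frac{429}{625}, both preimages act alike, and the stated e_{2} e_{3} sign chooses the sheet.


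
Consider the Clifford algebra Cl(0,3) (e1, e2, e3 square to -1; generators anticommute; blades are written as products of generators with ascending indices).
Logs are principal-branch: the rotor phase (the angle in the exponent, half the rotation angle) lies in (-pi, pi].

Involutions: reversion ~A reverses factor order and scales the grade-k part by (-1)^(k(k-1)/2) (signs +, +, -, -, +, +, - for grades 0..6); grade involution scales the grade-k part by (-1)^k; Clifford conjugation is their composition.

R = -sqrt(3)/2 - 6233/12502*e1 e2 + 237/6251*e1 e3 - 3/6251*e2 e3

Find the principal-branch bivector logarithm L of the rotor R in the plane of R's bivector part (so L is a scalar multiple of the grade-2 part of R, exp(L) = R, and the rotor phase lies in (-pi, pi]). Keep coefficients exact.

The scalar part of R is -sqrt(3)/2, which pins the rotor phase on the principal branch; dividing the bivector part by the sine of that phase recovers the unit plane, and L is the phase times that plane.
Concretely: cos(phase) = -sqrt(3)/2 gives phase = ±5*pi/6, and since phase/sin(phase) is even the sign is immaterial: L = (phase/sin(phase)) * <R>_2 = (5*pi/3) * <R>_2.
Answer: -31165*pi/37506*e1 e2 + 395*pi/6251*e1 e3 - 5*pi/6251*e2 e3


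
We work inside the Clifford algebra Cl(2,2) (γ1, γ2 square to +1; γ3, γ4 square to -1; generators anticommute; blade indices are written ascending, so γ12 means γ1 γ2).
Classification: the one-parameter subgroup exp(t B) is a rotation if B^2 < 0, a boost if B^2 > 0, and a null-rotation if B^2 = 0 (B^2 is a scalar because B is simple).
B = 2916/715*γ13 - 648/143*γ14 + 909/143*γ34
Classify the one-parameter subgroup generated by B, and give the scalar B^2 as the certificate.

B^2 term by term: the squares give (2916/715)^2*(γ13)^2 + (-648/143)^2*(γ14)^2 + (909/143)^2*(γ34)^2 = 8503056/511225*(+1) + 419904/20449*(+1) + 826281/20449*(-1) = -81/25 (each basis 2-blade squares to minus the product of its generators' squares); cross terms between blades sharing an index anticommute and cancel. So B^2 = -81/25.
Answer: rotation, certificate B^2 = -81/25. B^2 = -81/25 is basis-independent, so its sign is the whole story.


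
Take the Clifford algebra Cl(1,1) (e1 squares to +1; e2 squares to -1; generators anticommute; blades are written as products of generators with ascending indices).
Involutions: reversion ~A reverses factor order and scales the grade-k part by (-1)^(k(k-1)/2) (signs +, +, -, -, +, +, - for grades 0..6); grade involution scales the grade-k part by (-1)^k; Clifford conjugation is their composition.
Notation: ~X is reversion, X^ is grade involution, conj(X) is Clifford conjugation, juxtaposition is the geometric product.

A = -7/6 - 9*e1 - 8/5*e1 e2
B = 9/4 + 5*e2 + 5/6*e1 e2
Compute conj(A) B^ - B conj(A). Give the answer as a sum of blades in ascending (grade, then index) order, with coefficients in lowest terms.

first term: -31/24 + 113/4*e1 + 40/3*e2 - 7627/180*e1 e2
second term: -31/24 + 113/4*e1 - 40/3*e2 - 7627/180*e1 e2
Answer: 80/3*e2


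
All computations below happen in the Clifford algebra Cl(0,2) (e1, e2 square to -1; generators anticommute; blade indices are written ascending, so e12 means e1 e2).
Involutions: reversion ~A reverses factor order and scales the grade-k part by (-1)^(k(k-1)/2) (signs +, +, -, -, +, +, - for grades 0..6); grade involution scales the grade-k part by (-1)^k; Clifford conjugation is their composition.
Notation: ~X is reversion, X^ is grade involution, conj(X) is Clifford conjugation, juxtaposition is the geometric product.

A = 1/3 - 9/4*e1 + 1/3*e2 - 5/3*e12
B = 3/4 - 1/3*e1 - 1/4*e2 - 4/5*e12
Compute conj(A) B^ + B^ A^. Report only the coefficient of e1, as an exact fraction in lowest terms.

first term: 11/12 + 1187/720*e1 + 197/90*e2 + 1193/720*e12
second term: -7/4 + 803/720*e1 - 127/90*e2 - 1577/720*e12
Answer: 199/72


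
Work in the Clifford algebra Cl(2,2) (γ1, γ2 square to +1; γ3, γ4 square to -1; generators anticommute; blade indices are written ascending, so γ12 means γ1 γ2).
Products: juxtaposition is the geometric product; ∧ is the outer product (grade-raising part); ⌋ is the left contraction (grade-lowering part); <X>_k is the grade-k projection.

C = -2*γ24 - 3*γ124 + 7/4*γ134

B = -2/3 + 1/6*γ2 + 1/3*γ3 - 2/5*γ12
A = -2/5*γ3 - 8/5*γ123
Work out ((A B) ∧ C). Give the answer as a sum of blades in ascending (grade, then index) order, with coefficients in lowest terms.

step 1: 2/15 - 28/75*γ3 + 8/15*γ12 + 4/15*γ13 + 1/15*γ23 + 92/75*γ123
step 2: -4/15*γ24 - 2/5*γ124 + 7/30*γ134 - 56/75*γ234 + 124/75*γ1234
Answer: -4/15*γ24 - 2/5*γ124 + 7/30*γ134 - 56/75*γ234 + 124/75*γ1234


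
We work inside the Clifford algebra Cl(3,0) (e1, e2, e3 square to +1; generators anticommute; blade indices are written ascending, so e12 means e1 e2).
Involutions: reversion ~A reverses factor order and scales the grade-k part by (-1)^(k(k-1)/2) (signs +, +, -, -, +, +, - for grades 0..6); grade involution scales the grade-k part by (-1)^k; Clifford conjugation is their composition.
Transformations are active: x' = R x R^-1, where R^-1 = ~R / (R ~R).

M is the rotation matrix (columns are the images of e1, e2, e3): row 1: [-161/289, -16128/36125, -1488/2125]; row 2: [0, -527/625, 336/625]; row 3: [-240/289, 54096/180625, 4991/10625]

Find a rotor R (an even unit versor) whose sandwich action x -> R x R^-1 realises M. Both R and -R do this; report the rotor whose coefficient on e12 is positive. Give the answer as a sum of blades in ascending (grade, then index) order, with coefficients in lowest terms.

Method: write R = a + b12*e12 + b13*e13 + b23*e23 with a^2 + b12^2 + b13^2 + b23^2 = 1 (so R^-1 = ~R). Expanding the columns R e_j ~R gives tr M = 4a^2 - 1 and, from the antisymmetric part, M21 - M12 = -4a*b12, M13 - M31 = 4a*b13, M32 - M23 = -4a*b23.
Here tr M = -168081/180625, so a^2 = (1 + tr M)/4 = 3136/180625 and a = ±56/425. Taking a = 56/425: M21 - M12 = 16128/36125, M13 - M31 = 4704/36125, M32 - M23 = -43008/180625, giving b12 = -72/85, b13 = 21/85, b23 = 192/425, i.e. R = 56/425 - 72/85*e12 + 21/85*e13 + 192/425*e23.
Its e12 coefficient is negative, so report the other preimage -R.
Answer: -56/425 + 72/85*e12 - 21/85*e13 - 192/425*e23. Sheet selection: the two-to-one cover makes ±R indistinguishable at the matrix level (trace -168081/180625), so uniqueness comes from the required sign on e12.


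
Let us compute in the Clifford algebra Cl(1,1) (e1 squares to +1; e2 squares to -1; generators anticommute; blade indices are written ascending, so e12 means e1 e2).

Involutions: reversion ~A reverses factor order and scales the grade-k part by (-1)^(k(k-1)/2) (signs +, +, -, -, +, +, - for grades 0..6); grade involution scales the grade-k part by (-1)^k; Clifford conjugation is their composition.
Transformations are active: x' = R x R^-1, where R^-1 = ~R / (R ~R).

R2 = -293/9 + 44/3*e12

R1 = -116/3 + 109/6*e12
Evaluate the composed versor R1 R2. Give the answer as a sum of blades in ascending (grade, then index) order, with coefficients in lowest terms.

Distribute over the terms of R1 (each basis-blade product reordered to ascending indices, repeated generators contracted through their squares):
(-116/3) R2 = 33988/27 - 5104/9*e12
(109/6*e12) R2 = 2398/9 - 31937/54*e12
Summing the partial products and collecting blades:
Answer: 41182/27 - 62561/54*e12


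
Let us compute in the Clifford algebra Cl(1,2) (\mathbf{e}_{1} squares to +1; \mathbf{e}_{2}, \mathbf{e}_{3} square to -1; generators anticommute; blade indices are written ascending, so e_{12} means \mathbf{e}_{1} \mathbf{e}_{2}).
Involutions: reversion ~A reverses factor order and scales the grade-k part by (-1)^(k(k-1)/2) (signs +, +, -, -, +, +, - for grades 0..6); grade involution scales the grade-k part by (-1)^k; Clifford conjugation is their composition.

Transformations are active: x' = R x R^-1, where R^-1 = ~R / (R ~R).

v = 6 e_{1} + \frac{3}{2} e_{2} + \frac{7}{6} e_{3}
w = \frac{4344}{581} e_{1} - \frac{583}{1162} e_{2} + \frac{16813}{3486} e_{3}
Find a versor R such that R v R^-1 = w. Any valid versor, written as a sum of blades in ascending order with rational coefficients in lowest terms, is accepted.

The midline construction: v and w both square to \frac{583}{18}, so reflecting in their sum \frac{7830}{581} e_{1} + \frac{580}{581} e_{2} + \frac{3480}{581} e_{3} exchanges them.
Answer: \frac{7830}{581} e_{1} + \frac{580}{581} e_{2} + \frac{3480}{581} e_{3}


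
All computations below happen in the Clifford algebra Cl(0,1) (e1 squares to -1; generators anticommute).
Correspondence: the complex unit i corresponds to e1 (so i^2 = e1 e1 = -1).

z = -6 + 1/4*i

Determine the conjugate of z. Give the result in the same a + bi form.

In blades: z = -6 + 1/4*e1.
Conjugation here is Clifford conjugation: the scalar is fixed and the grade-1 and grade-2 blades all flip sign, giving -6 - 1/4*e1; translating back:
Answer: -6 - 1/4*i


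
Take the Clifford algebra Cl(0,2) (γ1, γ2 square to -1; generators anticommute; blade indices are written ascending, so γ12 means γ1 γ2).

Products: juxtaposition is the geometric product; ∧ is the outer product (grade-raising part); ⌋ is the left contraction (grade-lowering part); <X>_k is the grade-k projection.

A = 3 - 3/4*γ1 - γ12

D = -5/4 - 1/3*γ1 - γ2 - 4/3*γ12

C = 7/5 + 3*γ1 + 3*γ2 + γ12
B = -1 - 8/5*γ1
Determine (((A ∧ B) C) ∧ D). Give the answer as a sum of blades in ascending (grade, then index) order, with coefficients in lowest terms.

step 1: -3 - 81/20*γ1 + γ12
step 2: 139/20 - 1767/100*γ1 - 39/20*γ2 - 55/4*γ12
step 3: -139/16 + 949/48*γ1 - 361/80*γ2 + 29929/1200*γ12
Answer: -139/16 + 949/48*γ1 - 361/80*γ2 + 29929/1200*γ12


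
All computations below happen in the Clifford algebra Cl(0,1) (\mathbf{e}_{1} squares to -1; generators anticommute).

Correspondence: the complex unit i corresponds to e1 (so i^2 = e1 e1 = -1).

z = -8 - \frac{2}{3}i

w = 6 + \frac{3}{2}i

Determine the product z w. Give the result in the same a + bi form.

In blades: z = -8 - \frac{2}{3} e_{1}, w = 6 + \frac{3}{2} e_{1}.
Distribute z over w term by term (generator squares from the signature, products reordered to ascending indices): (-8)*w = -48 - 12 e_{1}; (-\frac{2}{3} e_{1})*w = 1 - 4 e_{1}.
Sum: -47 - 16 e_{1}; translating back through the correspondence:
Answer: -47 - 16i


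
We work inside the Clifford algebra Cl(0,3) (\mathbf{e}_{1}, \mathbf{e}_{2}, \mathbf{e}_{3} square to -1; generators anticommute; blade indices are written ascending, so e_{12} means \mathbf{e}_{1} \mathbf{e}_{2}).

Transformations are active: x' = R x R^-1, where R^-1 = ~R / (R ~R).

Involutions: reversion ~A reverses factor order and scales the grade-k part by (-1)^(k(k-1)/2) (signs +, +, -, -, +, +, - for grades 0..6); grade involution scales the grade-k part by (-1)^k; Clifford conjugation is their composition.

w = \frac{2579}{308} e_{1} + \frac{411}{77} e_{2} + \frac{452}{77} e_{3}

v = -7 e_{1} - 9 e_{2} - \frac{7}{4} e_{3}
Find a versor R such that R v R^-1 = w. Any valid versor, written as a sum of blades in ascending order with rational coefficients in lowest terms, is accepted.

Here q(v) = q(w) = -\frac{2129}{16}; the classical choice R = v + w = \frac{423}{308} e_{1} - \frac{282}{77} e_{2} + \frac{1269}{308} e_{3} then realises v -> w under the sandwich.
Answer: \frac{423}{308} e_{1} - \frac{282}{77} e_{2} + \frac{1269}{308} e_{3}


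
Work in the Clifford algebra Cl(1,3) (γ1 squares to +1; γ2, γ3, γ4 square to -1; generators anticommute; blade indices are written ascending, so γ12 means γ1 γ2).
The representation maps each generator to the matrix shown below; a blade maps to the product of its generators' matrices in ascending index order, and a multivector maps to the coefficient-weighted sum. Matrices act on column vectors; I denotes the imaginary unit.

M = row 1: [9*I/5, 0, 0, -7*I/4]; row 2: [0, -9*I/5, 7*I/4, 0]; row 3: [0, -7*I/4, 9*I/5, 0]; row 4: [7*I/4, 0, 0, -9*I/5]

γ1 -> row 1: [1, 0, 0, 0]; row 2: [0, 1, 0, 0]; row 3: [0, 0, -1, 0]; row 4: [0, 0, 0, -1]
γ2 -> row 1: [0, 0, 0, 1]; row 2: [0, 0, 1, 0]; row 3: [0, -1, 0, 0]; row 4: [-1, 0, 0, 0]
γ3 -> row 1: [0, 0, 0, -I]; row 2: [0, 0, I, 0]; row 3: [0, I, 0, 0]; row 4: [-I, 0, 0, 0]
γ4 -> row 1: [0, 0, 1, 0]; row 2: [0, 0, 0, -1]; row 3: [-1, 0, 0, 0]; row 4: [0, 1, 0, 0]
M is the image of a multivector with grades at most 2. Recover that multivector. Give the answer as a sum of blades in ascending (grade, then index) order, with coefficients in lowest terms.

Method: the blade images are trace-orthogonal — tr(rho(e_A) rho(e_B)^-1) = 4 if A = B and 0 otherwise — and rho(e_A)^-1 = (e_A)^2 * rho(e_A) with (e_A)^2 = +1 or -1, so the coefficient of e_A in the preimage is (e_A)^2 * tr(M rho(e_A))/4.
Nonzero projections over blades of grade <= 2: γ13: (γ13)^2 = +1, tr(M rho(γ13)) = 7, coefficient 7/4; γ23: (γ23)^2 = -1, tr(M rho(γ23)) = 36/5, coefficient -9/5. Every other blade of grade <= 2 projects to 0.
Answer: 7/4*γ13 - 9/5*γ23


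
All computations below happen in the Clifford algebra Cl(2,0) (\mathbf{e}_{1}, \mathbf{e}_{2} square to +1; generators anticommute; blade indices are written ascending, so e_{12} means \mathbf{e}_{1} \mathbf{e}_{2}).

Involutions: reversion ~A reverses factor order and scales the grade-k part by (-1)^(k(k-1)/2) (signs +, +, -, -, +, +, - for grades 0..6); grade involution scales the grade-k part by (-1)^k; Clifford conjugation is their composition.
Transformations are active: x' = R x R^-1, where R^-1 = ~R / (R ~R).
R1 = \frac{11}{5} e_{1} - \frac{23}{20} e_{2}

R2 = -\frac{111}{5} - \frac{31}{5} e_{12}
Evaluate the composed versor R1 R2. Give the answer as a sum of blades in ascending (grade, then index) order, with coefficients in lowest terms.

Distribute over the terms of R1 (each basis-blade product reordered to ascending indices, repeated generators contracted through their squares):
(\frac{11}{5} e_{1}) R2 = -\frac{1221}{25} e_{1} - \frac{341}{25} e_{2}
(-\frac{23}{20} e_{2}) R2 = -\frac{713}{100} e_{1} + \frac{2553}{100} e_{2}
Summing the partial products and collecting blades:
Answer: -\frac{5597}{100} e_{1} + \frac{1189}{100} e_{2}


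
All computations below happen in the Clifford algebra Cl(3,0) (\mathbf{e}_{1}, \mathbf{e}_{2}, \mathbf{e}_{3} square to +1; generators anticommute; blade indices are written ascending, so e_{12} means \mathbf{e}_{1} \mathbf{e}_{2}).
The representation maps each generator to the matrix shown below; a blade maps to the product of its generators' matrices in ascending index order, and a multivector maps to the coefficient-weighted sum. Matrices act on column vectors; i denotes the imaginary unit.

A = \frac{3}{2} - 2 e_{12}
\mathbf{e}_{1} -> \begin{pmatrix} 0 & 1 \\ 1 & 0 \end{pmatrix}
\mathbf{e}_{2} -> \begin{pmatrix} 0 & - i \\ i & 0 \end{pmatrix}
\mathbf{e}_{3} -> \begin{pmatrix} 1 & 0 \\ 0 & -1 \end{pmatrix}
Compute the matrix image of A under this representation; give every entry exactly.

Bivector images (products of the table entries): rho(e_{12}) = rho(\mathbf{e}_{1})rho(\mathbf{e}_{2}) = \begin{pmatrix} i & 0 \\ 0 & - i \end{pmatrix}.
M = (\frac{3}{2})*1 + (-2)*rho(e_{12}), summed entrywise (1 is the identity matrix):
Answer: \begin{pmatrix} \frac{3}{2} - 2 i & 0 \\ 0 & \frac{3}{2} + 2 i \end{pmatrix}


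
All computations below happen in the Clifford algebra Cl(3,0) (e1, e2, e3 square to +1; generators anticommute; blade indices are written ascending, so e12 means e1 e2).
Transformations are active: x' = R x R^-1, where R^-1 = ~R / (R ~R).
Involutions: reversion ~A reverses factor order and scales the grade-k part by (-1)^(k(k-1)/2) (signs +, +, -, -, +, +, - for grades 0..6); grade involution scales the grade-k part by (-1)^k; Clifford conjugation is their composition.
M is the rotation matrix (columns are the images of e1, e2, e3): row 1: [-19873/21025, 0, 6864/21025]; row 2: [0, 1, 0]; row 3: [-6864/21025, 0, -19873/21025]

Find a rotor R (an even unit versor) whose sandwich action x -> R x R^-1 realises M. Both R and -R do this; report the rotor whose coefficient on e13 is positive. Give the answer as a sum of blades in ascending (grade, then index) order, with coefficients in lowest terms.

Method: write R = a + b12*e12 + b13*e13 + b23*e23 with a^2 + b12^2 + b13^2 + b23^2 = 1 (so R^-1 = ~R). Expanding the columns R e_j ~R gives tr M = 4a^2 - 1 and, from the antisymmetric part, M21 - M12 = -4a*b12, M13 - M31 = 4a*b13, M32 - M23 = -4a*b23.
Here tr M = -18721/21025, so a^2 = (1 + tr M)/4 = 576/21025 and a = ±24/145. Taking a = 24/145: M21 - M12 = 0, M13 - M31 = 13728/21025, M32 - M23 = 0, giving b12 = 0, b13 = 143/145, b23 = 0, i.e. R = 24/145 + 143/145*e13.
Its e13 coefficient is already positive.
Answer: 24/145 + 143/145*e13. Why the constraint matters: R and -R act identically through the sandwich — M has trace -18721/21025 either way — so only the sign condition on e13 picks one of the two preimages.


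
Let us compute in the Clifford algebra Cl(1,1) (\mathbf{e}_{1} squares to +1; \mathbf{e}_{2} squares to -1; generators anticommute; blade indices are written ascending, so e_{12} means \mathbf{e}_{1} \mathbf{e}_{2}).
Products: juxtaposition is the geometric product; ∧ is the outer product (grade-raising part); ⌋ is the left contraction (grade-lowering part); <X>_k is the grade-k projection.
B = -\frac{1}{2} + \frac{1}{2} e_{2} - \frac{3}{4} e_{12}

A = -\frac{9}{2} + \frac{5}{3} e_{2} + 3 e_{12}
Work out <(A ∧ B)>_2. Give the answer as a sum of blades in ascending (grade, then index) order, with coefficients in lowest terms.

step 1: \frac{9}{4} - \frac{37}{12} e_{2} + \frac{15}{8} e_{12}
step 2: \frac{15}{8} e_{12}
Answer: \frac{15}{8} e_{12}


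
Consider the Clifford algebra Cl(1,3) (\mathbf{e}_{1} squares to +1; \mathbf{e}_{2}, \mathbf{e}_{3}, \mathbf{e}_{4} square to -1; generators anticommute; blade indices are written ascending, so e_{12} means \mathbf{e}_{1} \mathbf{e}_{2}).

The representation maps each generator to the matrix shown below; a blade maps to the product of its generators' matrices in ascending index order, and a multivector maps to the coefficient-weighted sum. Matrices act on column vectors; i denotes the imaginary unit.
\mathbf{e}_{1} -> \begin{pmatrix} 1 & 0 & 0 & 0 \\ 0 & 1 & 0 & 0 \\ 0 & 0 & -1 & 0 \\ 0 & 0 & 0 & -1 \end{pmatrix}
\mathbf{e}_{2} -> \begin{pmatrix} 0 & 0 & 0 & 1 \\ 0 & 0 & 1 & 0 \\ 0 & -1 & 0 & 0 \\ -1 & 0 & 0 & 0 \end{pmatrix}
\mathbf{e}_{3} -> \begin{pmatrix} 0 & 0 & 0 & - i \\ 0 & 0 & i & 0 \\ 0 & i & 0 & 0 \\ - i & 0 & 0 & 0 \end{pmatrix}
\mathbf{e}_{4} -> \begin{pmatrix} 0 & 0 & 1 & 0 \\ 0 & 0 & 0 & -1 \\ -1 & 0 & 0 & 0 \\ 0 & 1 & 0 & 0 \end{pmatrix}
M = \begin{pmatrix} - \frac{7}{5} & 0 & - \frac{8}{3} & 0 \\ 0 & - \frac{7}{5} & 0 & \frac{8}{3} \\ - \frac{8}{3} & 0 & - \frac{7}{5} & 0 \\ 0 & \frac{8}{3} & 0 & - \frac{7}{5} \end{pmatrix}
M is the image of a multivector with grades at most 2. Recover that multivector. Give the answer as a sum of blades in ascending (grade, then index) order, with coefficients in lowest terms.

Method: the blade images are trace-orthogonal — tr(rho(e_A) rho(e_B)^-1) = 4 if A = B and 0 otherwise — and rho(e_A)^-1 = (e_A)^2 * rho(e_A) with (e_A)^2 = +1 or -1, so the coefficient of e_A in the preimage is (e_A)^2 * tr(M rho(e_A))/4.
Nonzero projections over blades of grade <= 2: 1: (1)^2 = +1, tr(M 1) = - \frac{28}{5}, coefficient -\frac{7}{5}; e_{14}: (e_{14})^2 = +1, tr(M rho(e_{14})) = - \frac{32}{3}, coefficient -\frac{8}{3}. Every other blade of grade <= 2 projects to 0.
Answer: -\frac{7}{5} - \frac{8}{3} e_{14}


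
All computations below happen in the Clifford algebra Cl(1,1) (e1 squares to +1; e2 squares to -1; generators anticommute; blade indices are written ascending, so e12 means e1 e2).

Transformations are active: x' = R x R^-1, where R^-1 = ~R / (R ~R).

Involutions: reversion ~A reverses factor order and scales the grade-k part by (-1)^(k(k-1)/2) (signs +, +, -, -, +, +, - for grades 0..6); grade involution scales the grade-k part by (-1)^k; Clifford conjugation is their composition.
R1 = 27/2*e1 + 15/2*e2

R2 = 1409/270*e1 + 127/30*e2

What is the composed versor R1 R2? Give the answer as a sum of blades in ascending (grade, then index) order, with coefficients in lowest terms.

Distribute over the terms of R1 (each basis-blade product reordered to ascending indices, repeated generators contracted through their squares):
(27/2*e1) R2 = 1409/20 + 1143/20*e12
(15/2*e2) R2 = -127/4 - 1409/36*e12
Summing the partial products and collecting blades:
Answer: 387/10 + 1621/90*e12


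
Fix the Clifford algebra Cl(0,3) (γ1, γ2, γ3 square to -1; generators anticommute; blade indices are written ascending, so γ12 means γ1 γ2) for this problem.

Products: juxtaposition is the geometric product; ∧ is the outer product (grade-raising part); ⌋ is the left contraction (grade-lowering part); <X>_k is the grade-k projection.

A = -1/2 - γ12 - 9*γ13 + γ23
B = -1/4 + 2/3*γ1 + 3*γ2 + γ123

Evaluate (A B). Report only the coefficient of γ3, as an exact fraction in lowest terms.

step 1: 1/8 + 5/3*γ1 - 67/6*γ2 - 2*γ3 + 1/4*γ12 + 9/4*γ13 - 1/4*γ23 + 163/6*γ123
Answer: -2


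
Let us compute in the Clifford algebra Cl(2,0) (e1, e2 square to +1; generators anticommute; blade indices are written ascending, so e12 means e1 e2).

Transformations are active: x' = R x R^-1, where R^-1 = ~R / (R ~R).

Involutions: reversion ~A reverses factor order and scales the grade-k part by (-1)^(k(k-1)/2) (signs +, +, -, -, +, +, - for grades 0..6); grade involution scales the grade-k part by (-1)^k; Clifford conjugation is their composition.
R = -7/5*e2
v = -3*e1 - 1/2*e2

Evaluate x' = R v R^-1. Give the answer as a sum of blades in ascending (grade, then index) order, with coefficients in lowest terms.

~R = -7/5*e2, and R ~R = 49/25, so R^-1 = ~R / (49/25).
R v = 7/10 - 21/5*e12
Answer: 3*e1 - 1/2*e2


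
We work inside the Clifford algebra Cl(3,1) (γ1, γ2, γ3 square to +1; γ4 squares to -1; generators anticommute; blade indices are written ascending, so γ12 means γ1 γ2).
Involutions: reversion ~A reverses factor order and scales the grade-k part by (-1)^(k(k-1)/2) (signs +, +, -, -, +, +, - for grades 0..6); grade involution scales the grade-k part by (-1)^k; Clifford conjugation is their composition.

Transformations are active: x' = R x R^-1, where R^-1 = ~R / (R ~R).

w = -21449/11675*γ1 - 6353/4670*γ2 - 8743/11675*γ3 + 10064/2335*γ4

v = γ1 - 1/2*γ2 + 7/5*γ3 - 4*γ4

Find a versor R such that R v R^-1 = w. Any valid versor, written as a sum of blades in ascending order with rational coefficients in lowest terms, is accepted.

Key observation: q(v) = q(w) = -1279/100 (sandwiches preserve the norm), so R = v + w = -9774/11675*γ1 - 4344/2335*γ2 + 7602/11675*γ3 + 724/2335*γ4 works whenever it is invertible — the component of v along it is kept and (v - w)/2 reverses, sending v to w.
Answer: -9774/11675*γ1 - 4344/2335*γ2 + 7602/11675*γ3 + 724/2335*γ4


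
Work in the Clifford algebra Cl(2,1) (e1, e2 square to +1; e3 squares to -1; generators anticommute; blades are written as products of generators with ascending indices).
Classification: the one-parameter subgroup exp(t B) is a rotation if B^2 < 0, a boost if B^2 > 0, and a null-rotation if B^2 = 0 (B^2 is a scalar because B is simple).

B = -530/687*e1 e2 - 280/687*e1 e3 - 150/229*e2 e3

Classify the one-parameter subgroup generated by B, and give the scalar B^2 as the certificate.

B^2 term by term: the squares give (-530/687)^2*(e1 e2)^2 + (-280/687)^2*(e1 e3)^2 + (-150/229)^2*(e2 e3)^2 = 280900/471969*(-1) + 78400/471969*(+1) + 22500/52441*(+1) = 0 (each basis 2-blade squares to minus the product of its generators' squares); cross terms between blades sharing an index anticommute and cancel. So B^2 = 0.
Answer: null-rotation, certificate B^2 = 0. Certificate logic: 0 is a conjugation-invariant scalar, so its sign fixes rotation versus boost versus null-rotation outright.


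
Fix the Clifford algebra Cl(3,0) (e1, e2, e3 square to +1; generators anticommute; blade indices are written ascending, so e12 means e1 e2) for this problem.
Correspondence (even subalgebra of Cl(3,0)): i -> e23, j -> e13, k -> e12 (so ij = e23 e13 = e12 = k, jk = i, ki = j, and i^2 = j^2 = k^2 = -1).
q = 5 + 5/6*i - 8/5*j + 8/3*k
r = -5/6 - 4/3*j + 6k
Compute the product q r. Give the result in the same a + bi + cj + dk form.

In blades: q = 5 + 8/3*e12 - 8/5*e13 + 5/6*e23, r = -5/6 + 6*e12 - 4/3*e13.
Distribute q over r term by term (generator squares from the signature, products reordered to ascending indices): (5)*r = -25/6 + 30*e12 - 20/3*e13; (8/3*e12)*r = -16 - 20/9*e12 + 32/9*e23; (-8/5*e13)*r = -32/15 + 4/3*e13 - 48/5*e23; (5/6*e23)*r = -10/9*e12 - 5*e13 - 25/36*e23.
Sum: -223/10 + 80/3*e12 - 31/3*e13 - 1213/180*e23; translating back through the correspondence:
Answer: -223/10 - 1213/180*i - 31/3*j + 80/3*k


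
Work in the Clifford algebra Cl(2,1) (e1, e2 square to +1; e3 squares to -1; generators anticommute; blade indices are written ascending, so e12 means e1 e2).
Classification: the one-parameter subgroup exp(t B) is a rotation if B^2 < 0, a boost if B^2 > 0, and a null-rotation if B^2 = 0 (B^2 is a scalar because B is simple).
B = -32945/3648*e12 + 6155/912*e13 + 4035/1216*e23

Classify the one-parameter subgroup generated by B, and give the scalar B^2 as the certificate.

B^2 term by term: the squares give (-32945/3648)^2*(e12)^2 + (6155/912)^2*(e13)^2 + (4035/1216)^2*(e23)^2 = 1085373025/13307904*(-1) + 37884025/831744*(+1) + 16281225/1478656*(+1) = -25 (each basis 2-blade squares to minus the product of its generators' squares); cross terms between blades sharing an index anticommute and cancel. So B^2 = -25.
Answer: rotation, certificate B^2 = -25. Why this suffices: the scalar -25 survives any versor conjugation, so its sign alone determines the class however B is presented.


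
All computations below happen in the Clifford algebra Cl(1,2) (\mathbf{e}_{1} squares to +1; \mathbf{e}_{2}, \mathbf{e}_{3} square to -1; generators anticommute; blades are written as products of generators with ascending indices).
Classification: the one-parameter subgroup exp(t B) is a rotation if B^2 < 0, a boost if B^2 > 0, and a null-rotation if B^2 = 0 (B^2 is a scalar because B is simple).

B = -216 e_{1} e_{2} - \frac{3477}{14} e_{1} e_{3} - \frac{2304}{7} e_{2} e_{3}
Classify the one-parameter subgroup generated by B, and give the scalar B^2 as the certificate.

B^2 term by term: the squares give (-216)^2*(e_{1} e_{2})^2 + (-\frac{3477}{14})^2*(e_{1} e_{3})^2 + (-\frac{2304}{7})^2*(e_{2} e_{3})^2 = 46656*(+1) + \frac{12089529}{196}*(+1) + \frac{5308416}{49}*(-1) = \frac{9}{4} (each basis 2-blade squares to minus the product of its generators' squares); cross terms between blades sharing an index anticommute and cancel. So B^2 = \frac{9}{4}.
Answer: boost, certificate B^2 = \frac{9}{4}. The invariant at work: B^2 = \frac{9}{4} is unchanged by conjugation, hence its sign classifies the subgroup whatever basis B is written in.


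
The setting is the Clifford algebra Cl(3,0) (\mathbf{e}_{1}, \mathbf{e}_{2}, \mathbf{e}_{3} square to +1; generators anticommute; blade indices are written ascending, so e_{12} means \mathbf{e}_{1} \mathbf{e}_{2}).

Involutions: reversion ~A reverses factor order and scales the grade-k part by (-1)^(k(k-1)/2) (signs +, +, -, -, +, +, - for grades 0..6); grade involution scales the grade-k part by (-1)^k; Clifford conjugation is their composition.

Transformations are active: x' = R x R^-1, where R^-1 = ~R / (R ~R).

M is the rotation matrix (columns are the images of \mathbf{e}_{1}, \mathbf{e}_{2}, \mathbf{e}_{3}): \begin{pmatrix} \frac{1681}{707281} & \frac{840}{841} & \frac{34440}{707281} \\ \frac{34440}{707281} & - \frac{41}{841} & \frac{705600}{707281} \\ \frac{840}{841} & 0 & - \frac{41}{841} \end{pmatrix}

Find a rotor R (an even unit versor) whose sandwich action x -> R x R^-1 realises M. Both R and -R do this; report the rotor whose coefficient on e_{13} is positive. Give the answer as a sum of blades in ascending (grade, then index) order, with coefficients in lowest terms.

Method: write R = a + b12*e_{12} + b13*e_{13} + b23*e_{23} with a^2 + b12^2 + b13^2 + b23^2 = 1 (so R^-1 = ~R). Expanding the columns R e_j ~R gives tr M = 4a^2 - 1 and, from the antisymmetric part, M21 - M12 = -4a*b12, M13 - M31 = 4a*b13, M32 - M23 = -4a*b23.
Here tr M = -\frac{67281}{707281}, so a^2 = (1 + tr M)/4 = \frac{160000}{707281} and a = ±\frac{400}{841}. Taking a = \frac{400}{841}: M21 - M12 = -\frac{672000}{707281}, M13 - M31 = -\frac{672000}{707281}, M32 - M23 = -\frac{705600}{707281}, giving b12 = \frac{420}{841}, b13 = -\frac{420}{841}, b23 = \frac{441}{841}, i.e. R = \frac{400}{841} + \frac{420}{841} e_{12} - \frac{420}{841} e_{13} + \frac{441}{841} e_{23}.
Its e_{13} coefficient is negative, so report the other preimage -R.
Answer: -\frac{400}{841} - \frac{420}{841} e_{12} + \frac{420}{841} e_{13} - \frac{441}{841} e_{23}. Why the constraint matters: R and -R act identically through the sandwich — M has trace -\frac{67281}{707281} either way — so only the sign condition on e_{13} picks one of the two preimages.
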